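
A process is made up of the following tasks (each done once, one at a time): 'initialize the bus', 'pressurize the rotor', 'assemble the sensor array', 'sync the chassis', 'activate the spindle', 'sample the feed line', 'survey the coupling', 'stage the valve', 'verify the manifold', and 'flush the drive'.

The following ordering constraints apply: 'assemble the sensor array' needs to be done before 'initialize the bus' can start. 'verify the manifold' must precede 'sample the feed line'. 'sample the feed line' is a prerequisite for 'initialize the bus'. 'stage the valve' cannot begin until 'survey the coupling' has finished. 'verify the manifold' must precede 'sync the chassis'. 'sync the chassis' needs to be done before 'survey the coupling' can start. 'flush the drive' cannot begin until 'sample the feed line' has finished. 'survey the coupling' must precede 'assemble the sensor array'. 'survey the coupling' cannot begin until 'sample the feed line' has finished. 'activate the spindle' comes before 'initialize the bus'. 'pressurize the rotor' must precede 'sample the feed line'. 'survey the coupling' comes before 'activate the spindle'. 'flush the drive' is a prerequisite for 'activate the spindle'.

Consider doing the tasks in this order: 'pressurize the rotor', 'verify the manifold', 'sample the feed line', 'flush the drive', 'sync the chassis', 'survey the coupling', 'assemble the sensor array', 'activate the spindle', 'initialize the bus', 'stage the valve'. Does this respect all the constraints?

Checking each listed constraint against this order: for instance, 'sample the feed line' is in position 3 and 'initialize the bus' in position 9, so that constraint holds — and the remaining constraints check out the same way.

Yes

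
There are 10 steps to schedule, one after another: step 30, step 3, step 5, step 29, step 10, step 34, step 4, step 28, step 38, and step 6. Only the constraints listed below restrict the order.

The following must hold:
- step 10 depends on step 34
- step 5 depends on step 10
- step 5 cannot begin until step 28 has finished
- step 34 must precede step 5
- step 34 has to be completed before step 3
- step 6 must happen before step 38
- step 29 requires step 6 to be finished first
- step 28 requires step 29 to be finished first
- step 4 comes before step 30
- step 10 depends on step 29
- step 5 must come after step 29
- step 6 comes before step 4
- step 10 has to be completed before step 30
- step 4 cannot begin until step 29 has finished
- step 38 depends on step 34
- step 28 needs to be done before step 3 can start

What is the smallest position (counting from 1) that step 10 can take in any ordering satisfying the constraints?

4

Every step that must precede step 10 has to come before it. Tracing all chains that end at step 10, those steps are: step 29, step 34, step 6 — 3 in total.
So at minimum 3 steps come before step 10, putting step 10 no earlier than position 4. That position is achievable by scheduling exactly those predecessors first.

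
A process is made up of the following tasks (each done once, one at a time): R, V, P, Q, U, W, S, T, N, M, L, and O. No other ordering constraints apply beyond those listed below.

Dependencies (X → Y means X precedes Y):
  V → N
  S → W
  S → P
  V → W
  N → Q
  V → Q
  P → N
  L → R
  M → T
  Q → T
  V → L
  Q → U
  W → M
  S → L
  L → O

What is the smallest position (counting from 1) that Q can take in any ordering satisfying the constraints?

5

The tasks that are forced before Q, directly or transitively, are V, P, S, N. That's 4 tasks.
So at minimum 4 tasks come before Q, putting Q no earlier than position 5. That position is achievable by scheduling exactly those predecessors first.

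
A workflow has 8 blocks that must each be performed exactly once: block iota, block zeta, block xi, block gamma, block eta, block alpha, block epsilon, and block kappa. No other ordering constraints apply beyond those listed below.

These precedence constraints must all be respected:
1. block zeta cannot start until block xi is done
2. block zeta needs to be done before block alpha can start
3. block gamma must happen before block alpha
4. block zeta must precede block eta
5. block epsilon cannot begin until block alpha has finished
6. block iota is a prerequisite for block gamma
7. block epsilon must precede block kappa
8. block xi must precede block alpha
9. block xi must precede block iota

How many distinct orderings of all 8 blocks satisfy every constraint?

Only block xi has no prerequisites, so it must go first.
Counting all ways to extend the partial order to a total order gives 15.

15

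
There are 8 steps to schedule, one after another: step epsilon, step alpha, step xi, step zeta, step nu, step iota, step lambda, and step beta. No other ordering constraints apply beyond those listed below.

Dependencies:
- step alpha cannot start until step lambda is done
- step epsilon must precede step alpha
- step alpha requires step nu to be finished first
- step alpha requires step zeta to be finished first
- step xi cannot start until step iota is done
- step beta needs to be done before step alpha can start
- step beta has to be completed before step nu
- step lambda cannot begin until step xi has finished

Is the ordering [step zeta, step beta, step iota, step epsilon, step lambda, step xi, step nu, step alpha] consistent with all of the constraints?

No

The sequence places step lambda ahead of step xi.
That contradicts the constraint that step xi must precede step lambda.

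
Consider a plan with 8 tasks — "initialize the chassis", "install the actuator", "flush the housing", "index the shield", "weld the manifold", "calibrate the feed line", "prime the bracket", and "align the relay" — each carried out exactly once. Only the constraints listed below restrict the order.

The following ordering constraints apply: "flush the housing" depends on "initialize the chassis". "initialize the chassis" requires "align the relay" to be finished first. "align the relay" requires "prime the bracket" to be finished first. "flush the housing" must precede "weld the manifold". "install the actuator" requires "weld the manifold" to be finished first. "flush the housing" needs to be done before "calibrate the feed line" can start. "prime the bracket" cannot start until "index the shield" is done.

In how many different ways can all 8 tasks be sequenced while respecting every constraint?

3

"index the shield" is the only task with nothing required before it, so every ordering starts there.
Enumerating by repeatedly choosing an available task (one whose prerequisites are all placed) gives 3 distinct complete orderings.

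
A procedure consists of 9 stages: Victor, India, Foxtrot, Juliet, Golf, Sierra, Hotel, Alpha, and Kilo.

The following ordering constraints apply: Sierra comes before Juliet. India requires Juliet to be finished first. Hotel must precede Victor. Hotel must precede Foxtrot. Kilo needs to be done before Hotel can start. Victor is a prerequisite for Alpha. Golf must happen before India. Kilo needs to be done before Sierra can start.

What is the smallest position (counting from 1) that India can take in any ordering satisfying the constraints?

5

Working backwards through the constraints from India, its full set of required predecessors is Juliet, Golf, Sierra, Kilo — 4 of them.
So at minimum 4 stages come before India, putting India no earlier than position 5. That position is achievable by scheduling exactly those predecessors first.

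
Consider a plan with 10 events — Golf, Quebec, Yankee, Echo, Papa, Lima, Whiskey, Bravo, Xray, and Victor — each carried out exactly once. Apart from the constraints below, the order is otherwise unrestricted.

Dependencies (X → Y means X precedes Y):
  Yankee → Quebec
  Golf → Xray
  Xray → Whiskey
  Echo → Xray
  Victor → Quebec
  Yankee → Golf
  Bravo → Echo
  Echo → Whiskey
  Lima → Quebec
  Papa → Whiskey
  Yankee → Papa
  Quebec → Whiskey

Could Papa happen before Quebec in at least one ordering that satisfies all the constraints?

The constraints leave Papa and Quebec unordered relative to each other; nothing requires Quebec earlier.
So a valid ordering placing Papa earlier than Quebec exists.

Yes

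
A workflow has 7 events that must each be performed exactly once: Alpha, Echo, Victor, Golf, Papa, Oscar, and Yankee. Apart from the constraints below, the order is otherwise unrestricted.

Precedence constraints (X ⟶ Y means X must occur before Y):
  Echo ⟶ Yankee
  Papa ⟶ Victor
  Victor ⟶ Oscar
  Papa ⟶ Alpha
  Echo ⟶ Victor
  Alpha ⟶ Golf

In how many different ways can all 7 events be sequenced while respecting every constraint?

The events with no prerequisites are Echo, Papa; any of them can be placed first.
Counting all ways to extend the partial order to a total order gives 81.

81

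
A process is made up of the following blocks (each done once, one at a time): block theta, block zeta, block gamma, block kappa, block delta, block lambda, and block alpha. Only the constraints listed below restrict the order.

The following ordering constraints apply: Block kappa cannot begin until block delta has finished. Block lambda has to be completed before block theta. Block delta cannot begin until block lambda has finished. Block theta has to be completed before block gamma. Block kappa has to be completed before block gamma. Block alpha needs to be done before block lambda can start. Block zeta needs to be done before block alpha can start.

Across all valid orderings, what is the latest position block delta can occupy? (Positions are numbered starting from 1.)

Following every chain forward from block delta, the blocks that must come later are block gamma, block kappa — 2 of them.
So at least 2 blocks follow block delta, putting block delta no later than position 5. That position is achievable by scheduling everything else first.

5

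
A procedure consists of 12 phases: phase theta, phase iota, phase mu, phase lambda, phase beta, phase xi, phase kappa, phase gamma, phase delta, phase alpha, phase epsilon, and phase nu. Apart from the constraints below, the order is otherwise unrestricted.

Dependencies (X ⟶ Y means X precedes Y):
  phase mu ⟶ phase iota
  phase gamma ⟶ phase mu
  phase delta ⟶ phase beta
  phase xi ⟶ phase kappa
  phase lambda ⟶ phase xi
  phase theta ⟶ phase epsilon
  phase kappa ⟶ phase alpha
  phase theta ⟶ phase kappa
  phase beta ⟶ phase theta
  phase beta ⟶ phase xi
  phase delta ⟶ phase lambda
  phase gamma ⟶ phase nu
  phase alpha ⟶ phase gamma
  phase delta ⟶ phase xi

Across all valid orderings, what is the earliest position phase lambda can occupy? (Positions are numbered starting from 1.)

2

The only phase forced before phase lambda (directly or transitively) is phase delta.
With 1 mandatory predecessor, the earliest phase lambda can sit is position 1+1 = 2, and placing just that one first achieves it.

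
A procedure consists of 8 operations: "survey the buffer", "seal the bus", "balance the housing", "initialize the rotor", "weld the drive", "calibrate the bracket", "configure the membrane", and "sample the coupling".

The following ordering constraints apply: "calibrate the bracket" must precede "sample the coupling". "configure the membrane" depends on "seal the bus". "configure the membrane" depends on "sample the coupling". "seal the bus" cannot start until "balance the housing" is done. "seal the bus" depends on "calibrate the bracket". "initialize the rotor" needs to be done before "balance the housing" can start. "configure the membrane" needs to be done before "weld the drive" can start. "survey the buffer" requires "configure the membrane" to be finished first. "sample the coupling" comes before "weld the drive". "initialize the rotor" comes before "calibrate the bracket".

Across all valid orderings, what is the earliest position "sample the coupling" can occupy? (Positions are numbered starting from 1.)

Every operation that must precede "sample the coupling" has to come before it. Tracing all chains that end at "sample the coupling", those operations are: "initialize the rotor", "calibrate the bracket" — 2 in total.
So at minimum 2 operations come before "sample the coupling", putting "sample the coupling" no earlier than position 3. That position is achievable by scheduling exactly those predecessors first.

3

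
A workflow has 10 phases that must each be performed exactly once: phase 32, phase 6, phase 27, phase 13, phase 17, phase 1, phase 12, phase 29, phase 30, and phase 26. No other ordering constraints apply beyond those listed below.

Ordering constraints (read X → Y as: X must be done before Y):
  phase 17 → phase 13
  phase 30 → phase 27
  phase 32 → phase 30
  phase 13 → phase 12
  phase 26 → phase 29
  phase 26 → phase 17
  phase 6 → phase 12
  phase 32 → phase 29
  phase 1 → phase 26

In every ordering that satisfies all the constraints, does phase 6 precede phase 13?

Nothing in the constraints links phase 6 and phase 13; they are unordered relative to each other.
A valid ordering placing phase 13 before phase 6 exists, so the answer is no.

No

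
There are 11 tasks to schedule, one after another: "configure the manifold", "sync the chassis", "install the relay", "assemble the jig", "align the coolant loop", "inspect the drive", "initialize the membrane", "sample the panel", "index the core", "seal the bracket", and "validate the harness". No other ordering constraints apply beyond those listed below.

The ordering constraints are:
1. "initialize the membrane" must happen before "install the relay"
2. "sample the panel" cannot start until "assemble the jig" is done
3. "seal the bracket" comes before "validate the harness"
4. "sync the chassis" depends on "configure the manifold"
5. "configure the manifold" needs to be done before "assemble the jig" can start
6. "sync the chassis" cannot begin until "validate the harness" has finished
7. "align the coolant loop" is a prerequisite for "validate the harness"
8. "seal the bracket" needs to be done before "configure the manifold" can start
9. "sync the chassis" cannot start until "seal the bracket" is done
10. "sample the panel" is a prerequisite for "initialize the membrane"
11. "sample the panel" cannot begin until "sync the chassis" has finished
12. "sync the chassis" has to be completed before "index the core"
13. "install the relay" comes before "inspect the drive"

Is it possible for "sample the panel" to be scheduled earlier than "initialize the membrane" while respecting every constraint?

Yes

Every valid ordering already has "sample the panel" before "initialize the membrane" (the constraints require it), so in particular at least one does.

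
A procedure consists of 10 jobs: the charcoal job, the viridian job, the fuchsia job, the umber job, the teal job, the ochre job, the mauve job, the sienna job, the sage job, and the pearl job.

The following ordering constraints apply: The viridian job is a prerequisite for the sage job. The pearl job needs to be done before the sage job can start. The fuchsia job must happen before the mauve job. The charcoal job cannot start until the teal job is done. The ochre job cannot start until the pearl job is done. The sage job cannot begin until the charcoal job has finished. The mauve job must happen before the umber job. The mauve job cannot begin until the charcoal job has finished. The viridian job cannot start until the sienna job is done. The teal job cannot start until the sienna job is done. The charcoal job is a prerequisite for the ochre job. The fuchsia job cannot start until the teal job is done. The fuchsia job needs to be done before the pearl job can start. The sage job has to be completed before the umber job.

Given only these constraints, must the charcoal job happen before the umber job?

Chaining the stated constraints: the charcoal job → the sage job → the umber job.
That forces the charcoal job before the umber job in every valid schedule.

Yes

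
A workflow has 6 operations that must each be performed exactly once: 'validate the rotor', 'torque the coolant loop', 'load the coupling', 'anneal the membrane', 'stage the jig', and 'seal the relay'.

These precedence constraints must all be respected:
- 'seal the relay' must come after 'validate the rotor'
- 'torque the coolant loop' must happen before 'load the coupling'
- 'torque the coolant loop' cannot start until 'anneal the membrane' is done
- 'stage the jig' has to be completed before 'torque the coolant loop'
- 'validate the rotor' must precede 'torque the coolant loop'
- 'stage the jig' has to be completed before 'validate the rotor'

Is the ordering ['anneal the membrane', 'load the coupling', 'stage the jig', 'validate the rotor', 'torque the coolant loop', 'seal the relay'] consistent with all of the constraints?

In the proposed order, 'load the coupling' appears before 'torque the coolant loop'.
Since 'torque the coolant loop' is required before 'load the coupling', the ordering is invalid.

No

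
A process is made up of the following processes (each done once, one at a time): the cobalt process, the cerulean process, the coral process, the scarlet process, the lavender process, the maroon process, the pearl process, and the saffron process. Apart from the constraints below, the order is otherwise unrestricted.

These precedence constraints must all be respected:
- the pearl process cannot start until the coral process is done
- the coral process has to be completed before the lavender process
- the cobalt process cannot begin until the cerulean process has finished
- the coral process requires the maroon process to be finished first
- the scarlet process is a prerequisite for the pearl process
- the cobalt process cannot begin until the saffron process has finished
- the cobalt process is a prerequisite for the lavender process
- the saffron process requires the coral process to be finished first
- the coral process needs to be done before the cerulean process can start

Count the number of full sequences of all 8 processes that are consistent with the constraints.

50

2 processes have no prerequisites (the scarlet process, the maroon process), so any of them could come first.
Enumerating by repeatedly choosing an available process (one whose prerequisites are all placed) gives 50 distinct complete orderings.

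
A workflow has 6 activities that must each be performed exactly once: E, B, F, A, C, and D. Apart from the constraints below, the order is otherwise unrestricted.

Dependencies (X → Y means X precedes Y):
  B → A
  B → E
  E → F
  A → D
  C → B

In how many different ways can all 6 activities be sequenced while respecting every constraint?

C is the only activity with nothing required before it, so every ordering starts there.
Enumerating by repeatedly choosing an available activity (one whose prerequisites are all placed) gives 6 distinct complete orderings.

6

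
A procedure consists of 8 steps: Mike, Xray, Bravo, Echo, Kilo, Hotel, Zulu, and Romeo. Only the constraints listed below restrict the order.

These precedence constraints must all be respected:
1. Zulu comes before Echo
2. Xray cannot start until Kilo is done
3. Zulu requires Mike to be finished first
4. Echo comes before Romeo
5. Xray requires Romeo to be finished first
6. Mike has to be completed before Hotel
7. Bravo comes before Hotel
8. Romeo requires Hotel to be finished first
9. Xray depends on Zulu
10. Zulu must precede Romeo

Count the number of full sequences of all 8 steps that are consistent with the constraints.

3 steps have no prerequisites (Mike, Bravo, Kilo), so any of them could come first.
Systematically extending each partial ordering one step at a time and counting, there are 63 complete orderings.

63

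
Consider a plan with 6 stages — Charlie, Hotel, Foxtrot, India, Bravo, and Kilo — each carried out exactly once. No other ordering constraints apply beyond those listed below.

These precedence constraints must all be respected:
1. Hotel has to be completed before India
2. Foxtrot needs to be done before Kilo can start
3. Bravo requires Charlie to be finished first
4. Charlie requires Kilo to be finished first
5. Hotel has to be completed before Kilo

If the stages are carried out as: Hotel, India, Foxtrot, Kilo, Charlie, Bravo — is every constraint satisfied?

Yes

Checking each listed constraint against this order: for instance, Hotel is in position 1 and Kilo in position 4, so that constraint holds — and the remaining constraints check out the same way.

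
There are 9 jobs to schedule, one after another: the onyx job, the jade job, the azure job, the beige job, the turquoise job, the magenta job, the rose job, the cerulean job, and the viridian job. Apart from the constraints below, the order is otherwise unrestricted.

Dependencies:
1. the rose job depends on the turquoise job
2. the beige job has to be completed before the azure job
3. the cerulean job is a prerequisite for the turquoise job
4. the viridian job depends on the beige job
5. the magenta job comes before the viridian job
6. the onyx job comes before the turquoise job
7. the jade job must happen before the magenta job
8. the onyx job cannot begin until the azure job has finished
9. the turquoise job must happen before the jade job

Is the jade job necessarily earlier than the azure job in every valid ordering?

No

The constraints actually force the azure job before the jade job (via the azure job → the onyx job → the turquoise job → the jade job), not the other way around.
So the jade job never precedes the azure job.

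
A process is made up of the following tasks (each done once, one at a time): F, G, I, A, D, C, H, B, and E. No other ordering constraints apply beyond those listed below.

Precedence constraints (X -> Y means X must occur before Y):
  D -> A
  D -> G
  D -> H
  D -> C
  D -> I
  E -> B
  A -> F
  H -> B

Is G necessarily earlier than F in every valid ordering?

No

Nothing in the constraints links G and F; they are unordered relative to each other.
So G can come before F or after — it is not forced.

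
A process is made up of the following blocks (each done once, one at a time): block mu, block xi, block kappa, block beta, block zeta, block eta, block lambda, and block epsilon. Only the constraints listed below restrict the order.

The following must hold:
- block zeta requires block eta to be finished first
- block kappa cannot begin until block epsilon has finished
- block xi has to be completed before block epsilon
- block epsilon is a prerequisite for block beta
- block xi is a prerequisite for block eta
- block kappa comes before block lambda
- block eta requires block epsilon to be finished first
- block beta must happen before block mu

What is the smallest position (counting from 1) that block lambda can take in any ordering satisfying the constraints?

4

The blocks that are forced before block lambda, directly or transitively, are block xi, block kappa, block epsilon. That's 3 blocks.
So at minimum 3 blocks come before block lambda, putting block lambda no earlier than position 4. That position is achievable by scheduling exactly those predecessors first.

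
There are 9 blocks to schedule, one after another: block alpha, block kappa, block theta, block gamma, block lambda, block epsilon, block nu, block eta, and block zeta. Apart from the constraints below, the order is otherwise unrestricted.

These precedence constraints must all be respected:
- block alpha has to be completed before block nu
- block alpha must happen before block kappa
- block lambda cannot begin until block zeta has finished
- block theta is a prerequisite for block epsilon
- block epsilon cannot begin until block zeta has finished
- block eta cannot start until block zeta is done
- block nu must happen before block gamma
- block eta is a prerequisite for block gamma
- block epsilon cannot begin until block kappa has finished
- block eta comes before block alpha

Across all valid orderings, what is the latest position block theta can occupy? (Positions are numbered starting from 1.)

8

Following the constraints forward from block theta, its only required successor is block epsilon.
With 1 mandatory successor out of 9 blocks total, the latest slot for block theta is 9−1 = 8, and it's reachable by doing all non-successors before block theta.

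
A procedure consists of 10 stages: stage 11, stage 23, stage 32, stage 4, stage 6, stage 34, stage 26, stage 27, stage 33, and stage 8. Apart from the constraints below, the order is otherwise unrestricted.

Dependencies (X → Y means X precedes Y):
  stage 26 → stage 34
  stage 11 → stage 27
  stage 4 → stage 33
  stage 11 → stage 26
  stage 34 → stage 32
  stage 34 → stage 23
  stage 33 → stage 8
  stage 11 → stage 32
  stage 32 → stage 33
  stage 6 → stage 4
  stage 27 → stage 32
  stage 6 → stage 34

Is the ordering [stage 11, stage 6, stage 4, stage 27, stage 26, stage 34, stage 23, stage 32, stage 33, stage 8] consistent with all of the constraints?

Yes

Every stated constraint is respected: stage 11 sits at position 1, ahead of stage 32 at position 8, and each of the other listed pairs likewise has the predecessor earlier in the sequence.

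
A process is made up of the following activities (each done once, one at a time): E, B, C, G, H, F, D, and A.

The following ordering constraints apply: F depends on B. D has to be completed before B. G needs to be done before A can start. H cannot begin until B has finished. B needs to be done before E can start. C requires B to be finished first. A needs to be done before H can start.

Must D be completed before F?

Yes

Chaining the stated constraints: D → B → F.
That forces D before F in every valid schedule.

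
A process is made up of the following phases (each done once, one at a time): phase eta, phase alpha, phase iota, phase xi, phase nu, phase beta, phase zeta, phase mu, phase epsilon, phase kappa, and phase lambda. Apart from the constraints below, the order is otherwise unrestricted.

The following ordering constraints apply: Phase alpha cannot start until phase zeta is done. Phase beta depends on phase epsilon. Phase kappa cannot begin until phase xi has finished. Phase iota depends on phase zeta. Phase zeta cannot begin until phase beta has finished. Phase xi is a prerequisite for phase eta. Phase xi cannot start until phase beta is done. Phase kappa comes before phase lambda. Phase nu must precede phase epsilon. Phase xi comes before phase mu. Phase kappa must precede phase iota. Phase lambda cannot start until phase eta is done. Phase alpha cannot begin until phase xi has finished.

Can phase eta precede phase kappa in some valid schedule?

Nothing in the constraints forces phase kappa before phase eta — there is no chain from phase kappa to phase eta.
So a valid ordering placing phase eta earlier than phase kappa exists.

Yes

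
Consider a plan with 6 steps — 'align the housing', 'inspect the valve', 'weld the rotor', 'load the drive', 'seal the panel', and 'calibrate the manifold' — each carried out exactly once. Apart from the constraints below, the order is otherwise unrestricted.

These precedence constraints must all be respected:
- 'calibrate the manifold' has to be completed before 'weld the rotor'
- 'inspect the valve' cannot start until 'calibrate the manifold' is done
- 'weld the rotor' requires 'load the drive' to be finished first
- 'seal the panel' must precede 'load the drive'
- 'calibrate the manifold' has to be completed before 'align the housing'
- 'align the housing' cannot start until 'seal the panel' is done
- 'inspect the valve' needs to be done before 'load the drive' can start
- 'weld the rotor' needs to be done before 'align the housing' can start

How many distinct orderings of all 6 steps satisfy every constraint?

3

2 steps have no prerequisites ('seal the panel', 'calibrate the manifold'), so any of them could come first.
Enumerating by repeatedly choosing an available step (one whose prerequisites are all placed) gives 3 distinct complete orderings.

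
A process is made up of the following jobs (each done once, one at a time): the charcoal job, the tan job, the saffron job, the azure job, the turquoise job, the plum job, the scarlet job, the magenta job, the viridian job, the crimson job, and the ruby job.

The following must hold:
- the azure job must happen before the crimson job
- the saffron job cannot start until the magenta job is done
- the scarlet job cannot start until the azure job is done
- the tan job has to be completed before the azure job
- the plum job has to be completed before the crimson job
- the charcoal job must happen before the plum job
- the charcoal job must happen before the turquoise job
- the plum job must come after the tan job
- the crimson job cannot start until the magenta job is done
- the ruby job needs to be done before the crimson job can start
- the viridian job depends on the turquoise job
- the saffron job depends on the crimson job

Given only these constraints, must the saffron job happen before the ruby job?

There is a chain the ruby job → the crimson job → the saffron job, which puts the ruby job before the saffron job.
So the saffron job never precedes the ruby job.

No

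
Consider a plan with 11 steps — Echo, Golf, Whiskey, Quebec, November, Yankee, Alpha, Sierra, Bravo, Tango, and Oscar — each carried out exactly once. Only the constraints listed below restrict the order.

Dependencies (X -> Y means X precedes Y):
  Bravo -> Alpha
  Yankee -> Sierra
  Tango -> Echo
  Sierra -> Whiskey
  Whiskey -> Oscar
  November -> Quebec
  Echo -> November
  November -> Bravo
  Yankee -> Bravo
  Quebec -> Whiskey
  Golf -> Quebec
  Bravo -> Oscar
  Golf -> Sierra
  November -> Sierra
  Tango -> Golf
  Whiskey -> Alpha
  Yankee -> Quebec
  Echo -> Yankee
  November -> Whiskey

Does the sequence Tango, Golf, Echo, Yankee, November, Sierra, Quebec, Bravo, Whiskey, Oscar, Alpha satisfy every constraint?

Yes

Going through the constraints one by one, each required predecessor appears earlier in the sequence than its dependent — e.g. Golf (position 2) is before Quebec (position 7), as required.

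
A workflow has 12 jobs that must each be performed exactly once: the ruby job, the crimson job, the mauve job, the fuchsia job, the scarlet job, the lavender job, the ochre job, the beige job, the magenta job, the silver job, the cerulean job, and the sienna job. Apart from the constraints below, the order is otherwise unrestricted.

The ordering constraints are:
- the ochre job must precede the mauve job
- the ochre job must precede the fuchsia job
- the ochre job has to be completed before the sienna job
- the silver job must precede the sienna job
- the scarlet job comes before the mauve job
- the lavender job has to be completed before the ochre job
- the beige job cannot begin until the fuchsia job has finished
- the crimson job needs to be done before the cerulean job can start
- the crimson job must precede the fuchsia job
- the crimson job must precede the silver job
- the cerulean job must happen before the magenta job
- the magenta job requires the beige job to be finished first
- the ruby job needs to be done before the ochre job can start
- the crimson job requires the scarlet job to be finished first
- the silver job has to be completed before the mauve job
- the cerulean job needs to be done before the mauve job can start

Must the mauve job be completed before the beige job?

Nothing in the constraints links the mauve job and the beige job; they are unordered relative to each other.
So the mauve job can come before the beige job or after — it is not forced.

No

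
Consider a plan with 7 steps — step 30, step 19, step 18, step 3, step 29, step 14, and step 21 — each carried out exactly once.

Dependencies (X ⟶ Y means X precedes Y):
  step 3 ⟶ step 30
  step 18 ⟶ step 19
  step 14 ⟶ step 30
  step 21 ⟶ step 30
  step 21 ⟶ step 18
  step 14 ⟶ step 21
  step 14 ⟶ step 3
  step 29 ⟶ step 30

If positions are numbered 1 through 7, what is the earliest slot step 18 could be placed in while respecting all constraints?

3

Every step that must precede step 18 has to come before it. Tracing all chains that end at step 18, those steps are: step 14, step 21 — 2 in total.
With 2 mandatory predecessors, the earliest step 18 can sit is position 2+1 = 3, and placing just those 2 first achieves it.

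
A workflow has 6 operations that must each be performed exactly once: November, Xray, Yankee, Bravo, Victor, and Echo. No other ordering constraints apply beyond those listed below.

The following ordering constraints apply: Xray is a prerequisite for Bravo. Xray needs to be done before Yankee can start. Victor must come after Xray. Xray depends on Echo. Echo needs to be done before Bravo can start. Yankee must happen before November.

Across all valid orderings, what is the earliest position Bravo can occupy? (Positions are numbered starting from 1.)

Working backwards through the constraints from Bravo, its full set of required predecessors is Xray, Echo — 2 of them.
So at minimum 2 operations come before Bravo, putting Bravo no earlier than position 3. That position is achievable by scheduling exactly those predecessors first.

3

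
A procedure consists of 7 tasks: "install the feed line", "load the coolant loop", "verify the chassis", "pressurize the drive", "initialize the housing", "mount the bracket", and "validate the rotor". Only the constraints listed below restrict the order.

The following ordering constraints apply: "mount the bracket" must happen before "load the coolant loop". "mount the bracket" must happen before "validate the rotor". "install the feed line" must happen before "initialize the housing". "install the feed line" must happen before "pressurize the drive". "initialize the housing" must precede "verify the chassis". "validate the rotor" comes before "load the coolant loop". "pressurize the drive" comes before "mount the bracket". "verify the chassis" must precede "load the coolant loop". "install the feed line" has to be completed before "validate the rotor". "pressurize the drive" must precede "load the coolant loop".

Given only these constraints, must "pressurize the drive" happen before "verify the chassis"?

No

No chain of constraints connects "pressurize the drive" to "verify the chassis" in either direction.
There exist valid orderings with "verify the chassis" before "pressurize the drive", so "pressurize the drive" is not required to come first.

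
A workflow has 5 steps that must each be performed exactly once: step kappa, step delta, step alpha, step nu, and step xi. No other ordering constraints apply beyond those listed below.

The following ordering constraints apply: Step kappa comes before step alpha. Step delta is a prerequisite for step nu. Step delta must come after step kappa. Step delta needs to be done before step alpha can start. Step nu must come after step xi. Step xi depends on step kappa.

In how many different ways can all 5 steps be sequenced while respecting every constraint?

5

Step kappa is the only step with nothing required before it, so every ordering starts there.
Systematically extending each partial ordering one step at a time and counting, there are 5 complete orderings.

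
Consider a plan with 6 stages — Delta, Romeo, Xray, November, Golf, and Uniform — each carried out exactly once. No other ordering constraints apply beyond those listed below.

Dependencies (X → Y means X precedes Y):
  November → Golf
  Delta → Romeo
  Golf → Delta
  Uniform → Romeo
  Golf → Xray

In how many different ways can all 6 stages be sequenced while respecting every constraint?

14

2 stages have no prerequisites (November, Uniform), so any of them could come first.
Systematically extending each partial ordering one stage at a time and counting, there are 14 complete orderings.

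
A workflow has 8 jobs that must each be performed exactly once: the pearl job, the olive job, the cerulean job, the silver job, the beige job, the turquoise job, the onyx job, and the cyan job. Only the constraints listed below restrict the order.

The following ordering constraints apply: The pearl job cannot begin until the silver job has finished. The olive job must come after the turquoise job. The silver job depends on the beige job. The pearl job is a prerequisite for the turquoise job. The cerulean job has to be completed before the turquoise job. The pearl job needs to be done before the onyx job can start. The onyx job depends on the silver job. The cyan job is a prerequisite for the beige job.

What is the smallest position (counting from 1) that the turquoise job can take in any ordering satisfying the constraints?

6

Working backwards through the constraints from the turquoise job, its full set of required predecessors is the pearl job, the cerulean job, the silver job, the beige job, the cyan job — 5 of them.
With 5 mandatory predecessors, the earliest the turquoise job can sit is position 5+1 = 6, and placing just those 5 first achieves it.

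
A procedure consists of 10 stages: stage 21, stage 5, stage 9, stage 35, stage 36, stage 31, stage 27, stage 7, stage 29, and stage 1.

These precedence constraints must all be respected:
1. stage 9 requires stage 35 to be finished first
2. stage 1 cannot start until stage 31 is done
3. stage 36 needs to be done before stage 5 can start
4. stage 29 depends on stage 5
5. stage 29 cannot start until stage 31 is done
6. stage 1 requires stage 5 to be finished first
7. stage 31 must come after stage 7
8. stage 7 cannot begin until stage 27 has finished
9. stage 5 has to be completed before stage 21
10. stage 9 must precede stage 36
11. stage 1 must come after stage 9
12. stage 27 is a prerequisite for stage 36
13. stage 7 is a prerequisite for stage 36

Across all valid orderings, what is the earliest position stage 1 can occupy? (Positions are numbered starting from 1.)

The stages that are forced before stage 1, directly or transitively, are stage 5, stage 9, stage 35, stage 36, stage 31, stage 27, stage 7. That's 7 stages.
With 7 mandatory predecessors, the earliest stage 1 can sit is position 7+1 = 8, and placing just those 7 first achieves it.

8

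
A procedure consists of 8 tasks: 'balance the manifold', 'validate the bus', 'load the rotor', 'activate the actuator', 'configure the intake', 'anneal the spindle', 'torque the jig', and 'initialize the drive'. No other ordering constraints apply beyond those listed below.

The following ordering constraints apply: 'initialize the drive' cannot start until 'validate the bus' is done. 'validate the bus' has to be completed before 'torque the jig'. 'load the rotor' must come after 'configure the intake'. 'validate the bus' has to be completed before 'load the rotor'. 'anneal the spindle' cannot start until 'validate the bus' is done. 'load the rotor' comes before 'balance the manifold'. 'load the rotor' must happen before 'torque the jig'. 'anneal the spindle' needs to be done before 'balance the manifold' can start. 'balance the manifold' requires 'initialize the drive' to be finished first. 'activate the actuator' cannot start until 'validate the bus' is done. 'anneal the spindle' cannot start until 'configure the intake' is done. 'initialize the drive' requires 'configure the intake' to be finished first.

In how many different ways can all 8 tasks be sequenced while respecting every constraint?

The tasks with no prerequisites are 'validate the bus', 'configure the intake'; any of them can be placed first.
Enumerating by repeatedly choosing an available task (one whose prerequisites are all placed) gives 234 distinct complete orderings.

234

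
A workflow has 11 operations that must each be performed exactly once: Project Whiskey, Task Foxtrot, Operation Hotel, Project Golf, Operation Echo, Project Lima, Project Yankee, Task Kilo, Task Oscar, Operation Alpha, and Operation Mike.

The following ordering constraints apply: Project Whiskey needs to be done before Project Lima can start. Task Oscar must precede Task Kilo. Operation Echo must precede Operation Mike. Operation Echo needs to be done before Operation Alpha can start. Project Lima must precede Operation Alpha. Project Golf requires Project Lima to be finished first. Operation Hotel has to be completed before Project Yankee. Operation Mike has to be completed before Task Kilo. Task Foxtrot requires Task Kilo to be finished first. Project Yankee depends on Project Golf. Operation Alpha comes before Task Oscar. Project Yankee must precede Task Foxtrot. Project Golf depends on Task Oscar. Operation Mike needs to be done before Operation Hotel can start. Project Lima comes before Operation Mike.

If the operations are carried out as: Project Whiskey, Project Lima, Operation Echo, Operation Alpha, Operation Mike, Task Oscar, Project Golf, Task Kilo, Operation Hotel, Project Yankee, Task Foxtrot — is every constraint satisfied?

Yes

Every stated constraint is respected: Project Lima sits at position 2, ahead of Project Golf at position 7, and each of the other listed pairs likewise has the predecessor earlier in the sequence.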